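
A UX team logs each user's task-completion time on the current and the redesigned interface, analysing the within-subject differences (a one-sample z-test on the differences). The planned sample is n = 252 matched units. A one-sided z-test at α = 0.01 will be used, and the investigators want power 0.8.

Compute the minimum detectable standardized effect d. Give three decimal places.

d ≈ 0.200

Required noncentrality: δ = z_{0.01} + z_{0.20} = 2.326 + 0.842 = 3.168.
δ = d·√n ⇒ d = δ/√n = 3.168/√252 = 0.1996.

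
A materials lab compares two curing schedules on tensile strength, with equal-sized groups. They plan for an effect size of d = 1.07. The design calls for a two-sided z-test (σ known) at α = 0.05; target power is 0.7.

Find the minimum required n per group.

Set Φ(δ − 1.960) = 0.7; then δ − 1.960 = Φ⁻¹(0.7) = 0.524, giving δ = 2.484.
(Ignoring the negligible lower-tail rejection probability gives the usual closed-form inversion.)
δ = d·√(n/2) ⇒ n = 2(δ/d)² = 2 × (2.484 / 1.07)² = 10.78.
Round up to the next whole unit.

n = 11 per group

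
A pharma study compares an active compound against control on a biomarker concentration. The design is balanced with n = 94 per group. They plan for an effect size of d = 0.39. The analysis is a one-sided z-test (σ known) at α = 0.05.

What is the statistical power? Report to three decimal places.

Power ≈ 0.848

Noncentrality parameter: δ = d·√(n/2) = 0.39 × √(94/2) = 2.6737
Critical value for a one-sided test at α = 0.05: z_α = 1.645.
Power = P(Z > 1.645 − δ) = Φ(1.029) = 0.8482.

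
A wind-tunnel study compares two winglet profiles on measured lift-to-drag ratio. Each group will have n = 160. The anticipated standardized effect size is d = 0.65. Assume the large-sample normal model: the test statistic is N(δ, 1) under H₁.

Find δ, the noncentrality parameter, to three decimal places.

δ ≈ 5.814

The noncentrality parameter scales effect size by the design's sample-size factor: δ = d·√(n/2) = 0.65 × √(160/2) = 5.8138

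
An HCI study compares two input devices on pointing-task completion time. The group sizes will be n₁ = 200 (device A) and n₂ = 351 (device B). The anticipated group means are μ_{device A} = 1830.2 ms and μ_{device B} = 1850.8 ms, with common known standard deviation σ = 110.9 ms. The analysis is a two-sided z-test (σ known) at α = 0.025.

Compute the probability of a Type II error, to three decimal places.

Standardized effect: d = |μ_{device A} − μ_{device B}| / σ = |1830.2 − 1850.8| / 110.9 = 0.1858
Noncentrality parameter: δ = d / √(1/n₁ + 1/n₂) = 0.1858 / √(1/200 + 1/351) = 2.0967
Critical value for a two-sided test at α = 0.025: z_{α/2} = 2.241.
Power = Φ(δ − 2.241) + Φ(−δ − 2.241) = Φ(-0.145) + Φ(-4.338) = 0.4425 + 0.0000 = 0.4425.
Type II error: β = 1 − power = 1 − 0.4425 = 0.5575.

β ≈ 0.558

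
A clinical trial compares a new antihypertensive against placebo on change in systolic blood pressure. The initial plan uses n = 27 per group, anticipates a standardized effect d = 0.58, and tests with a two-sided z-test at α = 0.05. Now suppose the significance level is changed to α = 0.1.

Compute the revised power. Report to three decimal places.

δ = d·√(n/2) = 0.58 × √(27/2) = 2.1311 (unchanged). New critical value: z_{0.05} = 1.645.
Revised power = Φ(δ − 1.645) + Φ(−δ − 1.645) = Φ(0.486) + Φ(-3.776) = 0.6866 + 0.0001 = 0.6867.

Power ≈ 0.687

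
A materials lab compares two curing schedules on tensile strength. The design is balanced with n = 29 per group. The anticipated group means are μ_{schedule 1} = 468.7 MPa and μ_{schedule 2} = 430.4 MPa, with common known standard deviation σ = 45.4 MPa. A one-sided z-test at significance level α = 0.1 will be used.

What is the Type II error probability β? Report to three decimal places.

β ≈ 0.027

Standardized effect: d = |μ_{schedule 1} − μ_{schedule 2}| / σ = |468.7 − 430.4| / 45.4 = 0.8436
Noncentrality parameter: δ = d·√(n/2) = 0.8436 × √(29/2) = 3.2124
One-sided α = 0.1 → critical value z_{0.1} = 1.282.
Power = P(Z > 1.282 − δ) = Φ(1.931) = 0.9732.
Type II error: β = 1 − power = 1 − 0.9732 = 0.0268.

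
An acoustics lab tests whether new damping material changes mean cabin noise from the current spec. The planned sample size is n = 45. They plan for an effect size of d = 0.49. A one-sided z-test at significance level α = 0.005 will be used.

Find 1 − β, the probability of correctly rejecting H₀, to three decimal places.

Noncentrality parameter: δ = d·√n = 0.49 × √45 = 3.2870
One-sided α = 0.005 → critical value z_{0.005} = 2.576.
Power = Φ(δ − 2.576) = Φ(0.711) = 0.7615.

Power ≈ 0.762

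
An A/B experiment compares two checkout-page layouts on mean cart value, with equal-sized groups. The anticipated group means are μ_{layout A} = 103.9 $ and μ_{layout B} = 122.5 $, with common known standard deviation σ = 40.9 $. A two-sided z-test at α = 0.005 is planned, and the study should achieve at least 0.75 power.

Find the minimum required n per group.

n = 118 per group

Standardized effect: d = |μ_{layout A} − μ_{layout B}| / σ = |103.9 − 122.5| / 40.9 = 0.4548
For power 0.75 need Φ(δ − z_{0.0025}) = 0.75, so δ = z_{0.0025} + z_{0.25} = 2.807 + 0.674 = 3.482.
(For δ > 0 the lower-tail rejection region contributes negligibly to power, so the one-term inversion is standard.)
δ = d·√(n/2) ⇒ n = 2(δ/d)² = 2 × (3.482 / 0.4548)² = 117.22.
Rounding up, n = 118 per group.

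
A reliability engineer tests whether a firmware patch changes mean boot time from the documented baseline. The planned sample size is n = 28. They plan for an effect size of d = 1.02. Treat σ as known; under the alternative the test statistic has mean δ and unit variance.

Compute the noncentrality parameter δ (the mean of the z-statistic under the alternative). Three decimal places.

δ ≈ 5.397

δ = d·√n = 1.02 × √28 = 5.3973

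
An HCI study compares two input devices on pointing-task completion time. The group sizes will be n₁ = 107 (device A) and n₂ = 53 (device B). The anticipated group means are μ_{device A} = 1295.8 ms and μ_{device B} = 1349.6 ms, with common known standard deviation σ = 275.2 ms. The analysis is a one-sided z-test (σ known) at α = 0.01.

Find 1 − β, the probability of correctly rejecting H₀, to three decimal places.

Standardized effect: d = |μ_{device A} − μ_{device B}| / σ = |1295.8 − 1349.6| / 275.2 = 0.1955
Noncentrality parameter: δ = d / √(1/n₁ + 1/n₂) = 0.1955 / √(1/107 + 1/53) = 1.1639
Critical value for a one-sided test at α = 0.01: z_α = 2.326.
Power = P(Z > 2.326 − δ) = Φ(-1.162) = 0.1225.

Power ≈ 0.123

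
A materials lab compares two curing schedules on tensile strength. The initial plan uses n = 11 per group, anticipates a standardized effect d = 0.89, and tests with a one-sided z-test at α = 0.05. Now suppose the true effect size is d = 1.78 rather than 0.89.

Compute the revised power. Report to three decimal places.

Power ≈ 0.994

With d = 1.78: δ = d·√(n/2) = 1.78 × √(11/2) = 4.1745. Critical value z_{0.05} = 1.645.
Revised power = Φ(δ − 1.645) = Φ(2.530) = 0.9943.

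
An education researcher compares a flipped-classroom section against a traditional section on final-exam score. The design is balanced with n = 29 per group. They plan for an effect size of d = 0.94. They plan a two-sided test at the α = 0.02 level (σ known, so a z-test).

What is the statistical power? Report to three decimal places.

Power ≈ 0.895

Noncentrality parameter: δ = d·√(n/2) = 0.94 × √(29/2) = 3.5794
Critical value for a two-sided test at α = 0.02: z_{α/2} = 2.326.
Power = Φ(δ − 2.326) + Φ(−δ − 2.326) = Φ(1.253) + Φ(-5.906) = 0.8949 + 0.0000 = 0.8949.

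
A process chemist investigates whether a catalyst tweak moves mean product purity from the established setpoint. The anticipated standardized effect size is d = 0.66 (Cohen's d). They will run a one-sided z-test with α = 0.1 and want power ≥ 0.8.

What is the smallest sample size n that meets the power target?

For power 0.8 need Φ(δ − z_{0.1}) = 0.8, so δ = z_{0.1} + z_{0.20} = 1.282 + 0.842 = 2.123.
δ = d·√n ⇒ n = (δ/d)² = (2.123 / 0.66)² = 10.35.
Rounding up, n = 11.

n = 11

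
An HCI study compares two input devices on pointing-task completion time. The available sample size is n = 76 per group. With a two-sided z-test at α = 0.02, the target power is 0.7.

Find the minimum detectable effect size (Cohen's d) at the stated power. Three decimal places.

Required noncentrality: δ = z_{0.01} + z_{0.30} = 2.326 + 0.524 = 2.851.
(The second rejection-region term Φ(−δ − z_{α/2}) is negligible and dropped.)
δ = d·√(n/2) ⇒ d = δ/√(n/2) = 2.851/√(76/2) = 0.4625.

d ≈ 0.462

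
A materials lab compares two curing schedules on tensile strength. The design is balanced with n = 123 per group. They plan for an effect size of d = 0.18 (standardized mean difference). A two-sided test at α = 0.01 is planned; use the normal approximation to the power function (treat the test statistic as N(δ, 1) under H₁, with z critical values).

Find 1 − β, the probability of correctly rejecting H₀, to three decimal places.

Power ≈ 0.122

Noncentrality parameter: δ = d·√(n/2) = 0.18 × √(123/2) = 1.4116
Critical value for a two-sided test at α = 0.01: z_{α/2} = 2.576.
Power = Φ(δ − 2.576) + Φ(−δ − 2.576) = Φ(-1.164) + Φ(-3.987) = 0.1222 + 0.0000 = 0.1222.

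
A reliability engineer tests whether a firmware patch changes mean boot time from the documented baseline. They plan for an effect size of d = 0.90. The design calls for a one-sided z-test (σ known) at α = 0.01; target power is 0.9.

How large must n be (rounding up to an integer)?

n = 17

Set Φ(δ − 2.326) = 0.9; then δ − 2.326 = Φ⁻¹(0.9) = 1.282, giving δ = 3.608.
δ = d·√n ⇒ n = (δ/d)² = (3.608 / 0.90)² = 16.07.
Round up to the next whole unit.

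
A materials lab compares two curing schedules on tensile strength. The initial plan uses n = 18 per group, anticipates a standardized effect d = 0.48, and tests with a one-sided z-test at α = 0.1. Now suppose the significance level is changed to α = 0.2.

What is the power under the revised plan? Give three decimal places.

Power ≈ 0.725

δ = d·√(n/2) = 0.48 × √(18/2) = 1.4400 (unchanged). New critical value: z_{0.2} = 0.842.
Revised power = P(Z > 0.842 − δ) = Φ(0.598) = 0.7252.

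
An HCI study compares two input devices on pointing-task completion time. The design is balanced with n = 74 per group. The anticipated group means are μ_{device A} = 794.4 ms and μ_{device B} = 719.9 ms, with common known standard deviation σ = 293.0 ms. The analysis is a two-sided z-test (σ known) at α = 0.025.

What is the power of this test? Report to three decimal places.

Power ≈ 0.244

Standardized effect: d = |μ_{device A} − μ_{device B}| / σ = |794.4 − 719.9| / 293.0 = 0.2543
Noncentrality parameter: δ = d·√(n/2) = 0.2543 × √(74/2) = 1.5466
Critical value for a two-sided test at α = 0.025: z_{α/2} = 2.241.
Power = Φ(δ − 2.241) + Φ(−δ − 2.241) = Φ(-0.695) + Φ(-3.788) = 0.2436 + 0.0001 = 0.2437.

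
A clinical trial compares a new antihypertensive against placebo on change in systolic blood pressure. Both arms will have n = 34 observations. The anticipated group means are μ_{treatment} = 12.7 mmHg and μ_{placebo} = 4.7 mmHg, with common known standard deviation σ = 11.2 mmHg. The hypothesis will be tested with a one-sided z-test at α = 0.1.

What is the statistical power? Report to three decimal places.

Standardized effect: d = |μ_{treatment} − μ_{placebo}| / σ = |12.7 − 4.7| / 11.2 = 0.7143
Noncentrality parameter: δ = d·√(n/2) = 0.7143 × √(34/2) = 2.9451
Critical value for a one-sided test at α = 0.1: z_α = 1.282.
Power = Φ(δ − 1.282) = Φ(1.664) = 0.9519.

Power ≈ 0.952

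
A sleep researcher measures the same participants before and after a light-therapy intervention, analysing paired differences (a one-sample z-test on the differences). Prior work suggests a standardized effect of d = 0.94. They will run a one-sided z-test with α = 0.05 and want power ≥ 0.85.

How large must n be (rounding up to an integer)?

Set Φ(δ − 1.645) = 0.85; then δ − 1.645 = Φ⁻¹(0.85) = 1.036, giving δ = 2.681.
δ = d·√n ⇒ n = (δ/d)² = (2.681 / 0.94)² = 8.14.
Round up to the next whole unit.

n = 9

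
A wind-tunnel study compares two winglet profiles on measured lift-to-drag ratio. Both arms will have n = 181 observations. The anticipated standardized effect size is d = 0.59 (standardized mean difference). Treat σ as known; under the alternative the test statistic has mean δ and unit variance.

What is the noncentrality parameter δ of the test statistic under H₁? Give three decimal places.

δ ≈ 5.613

The noncentrality parameter scales effect size by the design's sample-size factor: δ = d·√(n/2) = 0.59 × √(181/2) = 5.6128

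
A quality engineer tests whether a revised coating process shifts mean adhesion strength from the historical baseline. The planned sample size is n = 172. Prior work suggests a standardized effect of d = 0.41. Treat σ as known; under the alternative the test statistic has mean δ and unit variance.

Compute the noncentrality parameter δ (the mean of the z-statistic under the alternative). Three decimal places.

The noncentrality parameter scales effect size by the design's sample-size factor: δ = d·√n = 0.41 × √172 = 5.3771

δ ≈ 5.377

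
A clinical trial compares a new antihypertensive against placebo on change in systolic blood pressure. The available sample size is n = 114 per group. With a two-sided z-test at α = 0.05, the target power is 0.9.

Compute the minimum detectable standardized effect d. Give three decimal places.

d ≈ 0.429

Need Φ(δ − 1.960) = 0.9, so δ = 1.960 + 1.282 = 3.242.
(Lower-tail contribution to power is negligible for δ > 0.)
δ = d·√(n/2) ⇒ d = δ/√(n/2) = 3.242/√(114/2) = 0.4293.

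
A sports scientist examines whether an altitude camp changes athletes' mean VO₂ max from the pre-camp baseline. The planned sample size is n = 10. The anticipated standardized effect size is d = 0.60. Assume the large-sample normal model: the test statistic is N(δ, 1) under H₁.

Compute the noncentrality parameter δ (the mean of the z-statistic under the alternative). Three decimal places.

δ ≈ 1.897

δ = d·√n = 0.60 × √10 = 1.8974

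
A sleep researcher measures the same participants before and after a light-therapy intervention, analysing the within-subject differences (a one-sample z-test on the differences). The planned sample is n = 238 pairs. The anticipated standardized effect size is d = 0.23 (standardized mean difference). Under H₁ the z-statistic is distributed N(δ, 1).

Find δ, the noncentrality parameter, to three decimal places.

δ = d·√n = 0.23 × √238 = 3.5483

δ ≈ 3.548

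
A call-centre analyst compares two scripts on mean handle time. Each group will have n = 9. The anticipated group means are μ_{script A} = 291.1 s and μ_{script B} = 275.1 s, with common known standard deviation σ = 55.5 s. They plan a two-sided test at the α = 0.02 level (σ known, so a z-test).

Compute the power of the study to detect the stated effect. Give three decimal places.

Power ≈ 0.045

Standardized effect: d = |μ_{script A} − μ_{script B}| / σ = |291.1 − 275.1| / 55.5 = 0.2883
Noncentrality parameter: δ = d·√(n/2) = 0.2883 × √(9/2) = 0.6116
Two-sided α = 0.02 → critical value z_{0.01} = 2.326.
Power = Φ(δ − 2.326) + Φ(−δ − 2.326) = Φ(-1.715) + Φ(-2.938) = 0.0432 + 0.0017 = 0.0448.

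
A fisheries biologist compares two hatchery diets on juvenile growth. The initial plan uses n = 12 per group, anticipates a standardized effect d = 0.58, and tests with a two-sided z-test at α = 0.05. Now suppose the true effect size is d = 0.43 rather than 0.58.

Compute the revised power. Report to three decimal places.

Power ≈ 0.184

With d = 0.43: δ = d·√(n/2) = 0.43 × √(12/2) = 1.0533. Critical value z_{0.025} = 1.960.
Revised power = Φ(δ − 1.960) + Φ(−δ − 1.960) = Φ(-0.907) + Φ(-3.013) = 0.1823 + 0.0013 = 0.1836.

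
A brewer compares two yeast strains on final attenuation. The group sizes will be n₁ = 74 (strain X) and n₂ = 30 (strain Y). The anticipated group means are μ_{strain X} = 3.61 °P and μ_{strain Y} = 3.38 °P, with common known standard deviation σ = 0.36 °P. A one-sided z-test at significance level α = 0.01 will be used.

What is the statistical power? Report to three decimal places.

Power ≈ 0.734

Standardized effect: d = |μ_{strain X} − μ_{strain Y}| / σ = |3.61 − 3.38| / 0.36 = 0.6389
Noncentrality parameter: δ = d / √(1/n₁ + 1/n₂) = 0.6389 / √(1/74 + 1/30) = 2.9518
Critical value for a one-sided test at α = 0.01: z_α = 2.326.
Power = P(Z > 2.326 − δ) = Φ(0.625) = 0.7342.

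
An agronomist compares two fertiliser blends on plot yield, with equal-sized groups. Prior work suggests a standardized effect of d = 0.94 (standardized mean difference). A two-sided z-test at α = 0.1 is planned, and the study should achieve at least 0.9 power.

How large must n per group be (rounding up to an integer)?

n = 20 per group

Set Φ(δ − 1.645) = 0.9; then δ − 1.645 = Φ⁻¹(0.9) = 1.282, giving δ = 2.926.
(Ignoring the negligible lower-tail rejection probability gives the usual closed-form inversion.)
δ = d·√(n/2) ⇒ n = 2(δ/d)² = 2 × (2.926 / 0.94)² = 19.38.
Rounding up, n = 20 per group.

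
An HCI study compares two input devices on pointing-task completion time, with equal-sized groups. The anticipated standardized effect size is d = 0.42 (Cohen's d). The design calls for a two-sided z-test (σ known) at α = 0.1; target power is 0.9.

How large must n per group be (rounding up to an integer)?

n = 98 per group

Set Φ(δ − 1.645) = 0.9; then δ − 1.645 = Φ⁻¹(0.9) = 1.282, giving δ = 2.926.
(The Φ(−δ − z_{α/2}) term is vanishingly small for δ > 0 and is dropped in the standard sample-size formula.)
δ = d·√(n/2) ⇒ n = 2(δ/d)² = 2 × (2.926 / 0.42)² = 97.10.
Round up to the next whole unit.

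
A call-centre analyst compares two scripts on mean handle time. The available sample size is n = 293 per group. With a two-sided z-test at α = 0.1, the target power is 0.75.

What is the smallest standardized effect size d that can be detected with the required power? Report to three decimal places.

d ≈ 0.192

Required noncentrality: δ = z_{0.05} + z_{0.25} = 1.645 + 0.674 = 2.319.
(The second rejection-region term Φ(−δ − z_{α/2}) is negligible and dropped.)
δ = d·√(n/2) ⇒ d = δ/√(n/2) = 2.319/√(293/2) = 0.1916.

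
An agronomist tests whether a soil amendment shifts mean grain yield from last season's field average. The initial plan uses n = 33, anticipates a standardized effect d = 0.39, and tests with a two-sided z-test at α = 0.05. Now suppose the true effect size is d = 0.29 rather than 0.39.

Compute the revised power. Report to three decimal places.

With d = 0.29: δ = d·√n = 0.29 × √33 = 1.6659. Critical value z_{0.025} = 1.960.
Revised power = Φ(δ − 1.960) + Φ(−δ − 1.960) = Φ(-0.294) + Φ(-3.626) = 0.3844 + 0.0001 = 0.3845.

Power ≈ 0.385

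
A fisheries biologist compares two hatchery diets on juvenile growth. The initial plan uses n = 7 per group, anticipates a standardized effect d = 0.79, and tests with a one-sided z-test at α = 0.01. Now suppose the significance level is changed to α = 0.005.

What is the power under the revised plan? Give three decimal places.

δ = d·√(n/2) = 0.79 × √(7/2) = 1.4780 (unchanged). New critical value: z_{0.005} = 2.576.
Revised power = P(Z > 2.576 − δ) = Φ(-1.098) = 0.1361.

Power ≈ 0.136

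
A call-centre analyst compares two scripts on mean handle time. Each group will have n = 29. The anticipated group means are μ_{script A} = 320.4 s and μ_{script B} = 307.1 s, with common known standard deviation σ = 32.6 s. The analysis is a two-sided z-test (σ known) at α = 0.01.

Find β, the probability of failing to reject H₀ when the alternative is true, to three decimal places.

β ≈ 0.847

Standardized effect: d = |μ_{script A} − μ_{script B}| / σ = |320.4 − 307.1| / 32.6 = 0.4080
Noncentrality parameter: δ = d·√(n/2) = 0.4080 × √(29/2) = 1.5535
Two-sided α = 0.01 → critical value z_{0.005} = 2.576.
Power = Φ(δ − 2.576) + Φ(−δ − 2.576) = Φ(-1.022) + Φ(-4.129) = 0.1533 + 0.0000 = 0.1533.
Type II error: β = 1 − power = 1 − 0.1533 = 0.8467.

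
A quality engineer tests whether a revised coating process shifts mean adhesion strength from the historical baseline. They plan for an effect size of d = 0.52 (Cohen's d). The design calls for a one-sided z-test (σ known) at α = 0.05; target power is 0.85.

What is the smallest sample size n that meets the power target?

n = 27

For power 0.85 need Φ(δ − z_{0.05}) = 0.85, so δ = z_{0.05} + z_{0.15} = 1.645 + 1.036 = 2.681.
δ = d·√n ⇒ n = (δ/d)² = (2.681 / 0.52)² = 26.59.
Round up to the next whole unit.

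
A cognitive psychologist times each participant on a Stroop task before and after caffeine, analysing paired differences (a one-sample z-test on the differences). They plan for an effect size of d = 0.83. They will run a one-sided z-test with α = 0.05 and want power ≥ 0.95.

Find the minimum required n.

Set Φ(δ − 1.645) = 0.95; then δ − 1.645 = Φ⁻¹(0.95) = 1.645, giving δ = 3.290.
δ = d·√n ⇒ n = (δ/d)² = (3.290 / 0.83)² = 15.71.
Round up to the next whole unit.

n = 16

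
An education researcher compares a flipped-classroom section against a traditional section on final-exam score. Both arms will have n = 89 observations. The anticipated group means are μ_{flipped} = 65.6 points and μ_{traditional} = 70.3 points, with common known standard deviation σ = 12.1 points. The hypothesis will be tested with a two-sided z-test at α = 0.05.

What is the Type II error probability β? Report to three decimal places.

β ≈ 0.264

Standardized effect: d = |μ_{flipped} − μ_{traditional}| / σ = |65.6 − 70.3| / 12.1 = 0.3884
Noncentrality parameter: λ = d·√(n/2) = 0.3884 × √(89/2) = 2.5911
Two-sided α = 0.05 → critical value z_{0.025} = 1.960.
Power = Φ(λ − 1.960) + Φ(−λ − 1.960) = Φ(0.631) + Φ(-4.551) = 0.7360 + 0.0000 = 0.7360.
Type II error: β = 1 − power = 1 − 0.7360 = 0.2640.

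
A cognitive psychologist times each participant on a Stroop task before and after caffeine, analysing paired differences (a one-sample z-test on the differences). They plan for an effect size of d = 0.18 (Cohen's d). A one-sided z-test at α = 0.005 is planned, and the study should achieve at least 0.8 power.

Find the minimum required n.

n = 361

Set Φ(δ − 2.576) = 0.8; then δ − 2.576 = Φ⁻¹(0.8) = 0.842, giving δ = 3.417.
δ = d·√n ⇒ n = (δ/d)² = (3.417 / 0.18)² = 360.46.
Round up to the next whole unit.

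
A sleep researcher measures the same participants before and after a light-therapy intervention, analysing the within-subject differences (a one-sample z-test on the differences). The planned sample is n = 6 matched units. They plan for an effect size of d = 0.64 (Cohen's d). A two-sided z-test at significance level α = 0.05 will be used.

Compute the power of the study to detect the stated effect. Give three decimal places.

Power ≈ 0.348

Noncentrality parameter: δ = d·√n = 0.64 × √6 = 1.5677
Two-sided α = 0.05 → critical value z_{0.025} = 1.960.
Power = Φ(δ − 1.960) + Φ(−δ − 1.960) = Φ(-0.392) + Φ(-3.528) = 0.3474 + 0.0002 = 0.3476.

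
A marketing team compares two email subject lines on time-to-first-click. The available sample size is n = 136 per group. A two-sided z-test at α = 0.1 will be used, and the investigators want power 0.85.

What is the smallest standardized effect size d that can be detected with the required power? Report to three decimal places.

d ≈ 0.325

Need Φ(δ − 1.645) = 0.85, so δ = 1.645 + 1.036 = 2.681.
(The second rejection-region term Φ(−δ − z_{α/2}) is negligible and dropped.)
δ = d·√(n/2) ⇒ d = δ/√(n/2) = 2.681/√(136/2) = 0.3252.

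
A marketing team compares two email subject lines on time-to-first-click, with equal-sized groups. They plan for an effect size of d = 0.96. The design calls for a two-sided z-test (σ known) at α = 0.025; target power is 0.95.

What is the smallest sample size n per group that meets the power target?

n = 33 per group

Set Φ(δ − 2.241) = 0.95; then δ − 2.241 = Φ⁻¹(0.95) = 1.645, giving δ = 3.886.
(Ignoring the negligible lower-tail rejection probability gives the usual closed-form inversion.)
δ = d·√(n/2) ⇒ n = 2(δ/d)² = 2 × (3.886 / 0.96)² = 32.78.
Round up to the next whole unit.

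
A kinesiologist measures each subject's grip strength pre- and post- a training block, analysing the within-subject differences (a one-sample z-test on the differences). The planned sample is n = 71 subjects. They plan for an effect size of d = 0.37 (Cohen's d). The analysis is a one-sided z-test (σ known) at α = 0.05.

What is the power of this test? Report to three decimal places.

Noncentrality parameter: δ = d·√n = 0.37 × √71 = 3.1177
One-sided α = 0.05 → critical value z_{0.05} = 1.645.
Power = P(Z > 1.645 − δ) = Φ(1.473) = 0.9296.

Power ≈ 0.930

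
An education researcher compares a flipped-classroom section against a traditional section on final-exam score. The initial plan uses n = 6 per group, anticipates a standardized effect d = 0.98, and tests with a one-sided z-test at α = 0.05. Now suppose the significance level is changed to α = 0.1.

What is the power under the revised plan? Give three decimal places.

δ = d·√(n/2) = 0.98 × √(6/2) = 1.6974 (unchanged). New critical value: z_{0.1} = 1.282.
Revised power = Φ(δ − 1.282) = Φ(0.416) = 0.6612.

Power ≈ 0.661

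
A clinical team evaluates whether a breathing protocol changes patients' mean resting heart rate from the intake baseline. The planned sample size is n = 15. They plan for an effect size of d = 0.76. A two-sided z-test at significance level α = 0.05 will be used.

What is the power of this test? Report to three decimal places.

Power ≈ 0.837

Noncentrality parameter: δ = d·√n = 0.76 × √15 = 2.9435
Two-sided α = 0.05 → critical value z_{0.025} = 1.960.
Power = Φ(δ − 1.960) + Φ(−δ − 1.960) = Φ(0.984) + Φ(-4.903) = 0.8373 + 0.0000 = 0.8373.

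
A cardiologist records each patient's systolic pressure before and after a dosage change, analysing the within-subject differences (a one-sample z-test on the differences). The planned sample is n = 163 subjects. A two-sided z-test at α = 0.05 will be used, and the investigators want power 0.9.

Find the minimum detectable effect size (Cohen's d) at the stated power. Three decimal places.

d ≈ 0.254

Required noncentrality: δ = z_{0.025} + z_{0.10} = 1.960 + 1.282 = 3.242.
(Lower-tail contribution to power is negligible for δ > 0.)
δ = d·√n ⇒ d = δ/√n = 3.242/√163 = 0.2539.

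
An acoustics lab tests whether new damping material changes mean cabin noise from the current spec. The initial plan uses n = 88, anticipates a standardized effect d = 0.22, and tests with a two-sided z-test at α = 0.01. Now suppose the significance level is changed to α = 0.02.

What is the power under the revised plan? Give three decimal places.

δ = d·√n = 0.22 × √88 = 2.0638 (unchanged). New critical value: z_{0.01} = 2.326.
Revised power = Φ(δ − 2.326) + Φ(−δ − 2.326) = Φ(-0.263) + Φ(-4.390) = 0.3964 + 0.0000 = 0.3964.

Power ≈ 0.396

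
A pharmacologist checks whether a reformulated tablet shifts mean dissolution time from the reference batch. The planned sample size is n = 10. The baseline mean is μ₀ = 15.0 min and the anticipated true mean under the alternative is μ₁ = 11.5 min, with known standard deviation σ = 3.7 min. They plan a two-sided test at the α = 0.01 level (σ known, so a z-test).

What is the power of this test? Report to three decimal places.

Standardized effect: d = |μ₁ − μ₀| / σ = |11.5 − 15.0| / 3.7 = 0.9459
Noncentrality parameter: δ = d·√n = 0.9459 × √10 = 2.9913
Critical value for a two-sided test at α = 0.01: z_{α/2} = 2.576.
Power = Φ(δ − 2.576) + Φ(−δ − 2.576) = Φ(0.416) + Φ(-5.567) = 0.6611 + 0.0000 = 0.6611.

Power ≈ 0.661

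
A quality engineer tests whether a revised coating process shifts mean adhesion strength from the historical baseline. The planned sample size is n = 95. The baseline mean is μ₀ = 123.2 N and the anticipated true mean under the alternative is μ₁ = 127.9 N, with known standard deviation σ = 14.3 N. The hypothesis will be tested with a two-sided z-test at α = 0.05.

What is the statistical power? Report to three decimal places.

Standardized effect: d = |μ₁ − μ₀| / σ = |127.9 − 123.2| / 14.3 = 0.3287
Noncentrality parameter: δ = d·√n = 0.3287 × √95 = 3.2035
Critical value for a two-sided test at α = 0.05: z_{α/2} = 1.960.
Power = Φ(δ − 1.960) + Φ(−δ − 1.960) = Φ(1.244) + Φ(-5.163) = 0.8932 + 0.0000 = 0.8932.

Power ≈ 0.893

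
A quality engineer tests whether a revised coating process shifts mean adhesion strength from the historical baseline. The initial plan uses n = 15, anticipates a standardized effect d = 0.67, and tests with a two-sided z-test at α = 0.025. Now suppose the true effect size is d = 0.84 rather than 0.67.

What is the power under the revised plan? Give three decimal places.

Power ≈ 0.844

With d = 0.84: δ = d·√n = 0.84 × √15 = 3.2533. Critical value z_{0.0125} = 2.241.
Revised power = Φ(δ − 2.241) + Φ(−δ − 2.241) = Φ(1.012) + Φ(-5.495) = 0.8442 + 0.0000 = 0.8442.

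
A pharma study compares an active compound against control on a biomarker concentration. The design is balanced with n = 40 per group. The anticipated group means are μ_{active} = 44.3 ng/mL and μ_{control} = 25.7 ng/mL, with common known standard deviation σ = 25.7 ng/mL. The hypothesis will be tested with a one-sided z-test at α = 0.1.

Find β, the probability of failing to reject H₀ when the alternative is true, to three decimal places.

Standardized effect: d = |μ_{active} − μ_{control}| / σ = |44.3 − 25.7| / 25.7 = 0.7237
Noncentrality parameter: δ = d·√(n/2) = 0.7237 × √(40/2) = 3.2366
One-sided α = 0.1 → critical value z_{0.1} = 1.282.
Power = P(Z > 1.282 − δ) = Φ(1.955) = 0.9747.
Type II error: β = 1 − power = 1 − 0.9747 = 0.0253.

β ≈ 0.025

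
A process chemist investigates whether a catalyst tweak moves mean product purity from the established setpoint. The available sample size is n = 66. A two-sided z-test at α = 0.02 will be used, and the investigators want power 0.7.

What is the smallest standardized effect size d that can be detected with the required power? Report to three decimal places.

Required noncentrality: δ = z_{0.01} + z_{0.30} = 2.326 + 0.524 = 2.851.
(Lower-tail contribution to power is negligible for δ > 0.)
δ = d·√n ⇒ d = δ/√n = 2.851/√66 = 0.3509.

d ≈ 0.351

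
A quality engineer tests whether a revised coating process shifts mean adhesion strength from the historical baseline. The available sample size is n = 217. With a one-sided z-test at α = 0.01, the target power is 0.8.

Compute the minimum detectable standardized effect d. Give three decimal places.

d ≈ 0.215

Required noncentrality: δ = z_{0.01} + z_{0.20} = 2.326 + 0.842 = 3.168.
δ = d·√n ⇒ d = δ/√n = 3.168/√217 = 0.2151.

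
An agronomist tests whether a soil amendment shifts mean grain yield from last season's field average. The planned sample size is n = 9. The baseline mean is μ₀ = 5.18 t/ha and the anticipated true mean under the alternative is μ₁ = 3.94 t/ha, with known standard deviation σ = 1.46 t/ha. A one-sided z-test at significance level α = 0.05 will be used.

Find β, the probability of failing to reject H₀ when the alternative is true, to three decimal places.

β ≈ 0.183

Standardized effect: d = |μ₁ − μ₀| / σ = |3.94 − 5.18| / 1.46 = 0.8493
Noncentrality parameter: δ = d·√n = 0.8493 × √9 = 2.5479
One-sided α = 0.05 → critical value z_{0.05} = 1.645.
Power = P(Z > 1.645 − δ) = Φ(0.903) = 0.8168.
Type II error: β = 1 − power = 1 − 0.8168 = 0.1832.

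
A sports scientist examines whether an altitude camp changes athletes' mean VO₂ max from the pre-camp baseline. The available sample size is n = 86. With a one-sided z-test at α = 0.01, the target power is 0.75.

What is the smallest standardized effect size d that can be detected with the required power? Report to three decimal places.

Need Φ(δ − 2.326) = 0.75, so δ = 2.326 + 0.674 = 3.001.
δ = d·√n ⇒ d = δ/√n = 3.001/√86 = 0.3236.

d ≈ 0.324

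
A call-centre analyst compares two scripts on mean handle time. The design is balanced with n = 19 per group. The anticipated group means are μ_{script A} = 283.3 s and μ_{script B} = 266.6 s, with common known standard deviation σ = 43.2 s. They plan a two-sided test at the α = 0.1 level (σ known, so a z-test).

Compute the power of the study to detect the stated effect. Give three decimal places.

Standardized effect: d = |μ_{script A} − μ_{script B}| / σ = |283.3 − 266.6| / 43.2 = 0.3866
Noncentrality parameter: δ = d·√(n/2) = 0.3866 × √(19/2) = 1.1915
Critical value for a two-sided test at α = 0.1: z_{α/2} = 1.645.
Power = Φ(δ − 1.645) + Φ(−δ − 1.645) = Φ(-0.453) + Φ(-2.836) = 0.3251 + 0.0023 = 0.3274.

Power ≈ 0.327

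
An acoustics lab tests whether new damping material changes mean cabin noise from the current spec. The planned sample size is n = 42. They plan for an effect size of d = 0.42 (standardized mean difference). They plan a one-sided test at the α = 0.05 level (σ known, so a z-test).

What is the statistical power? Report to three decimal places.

Noncentrality parameter: λ = d·√n = 0.42 × √42 = 2.7219
One-sided α = 0.05 → critical value z_{0.05} = 1.645.
Power = P(Z > 1.645 − λ) = Φ(1.077) = 0.8593.

Power ≈ 0.859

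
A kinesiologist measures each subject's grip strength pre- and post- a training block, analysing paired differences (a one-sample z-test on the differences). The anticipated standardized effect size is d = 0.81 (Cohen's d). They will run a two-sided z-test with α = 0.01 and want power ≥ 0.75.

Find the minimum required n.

n = 17

For power 0.75 need Φ(δ − z_{0.005}) = 0.75, so δ = z_{0.005} + z_{0.25} = 2.576 + 0.674 = 3.250.
(For δ > 0 the lower-tail rejection region contributes negligibly to power, so the one-term inversion is standard.)
δ = d·√n ⇒ n = (δ/d)² = (3.250 / 0.81)² = 16.10.
Rounding up, n = 17.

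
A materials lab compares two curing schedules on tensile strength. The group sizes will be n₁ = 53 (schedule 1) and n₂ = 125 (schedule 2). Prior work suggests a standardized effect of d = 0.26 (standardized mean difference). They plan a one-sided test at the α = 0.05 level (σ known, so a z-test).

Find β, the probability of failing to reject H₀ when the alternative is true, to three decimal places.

Noncentrality parameter: δ = d / √(1/n₁ + 1/n₂) = 0.26 / √(1/53 + 1/125) = 1.5862
Critical value for a one-sided test at α = 0.05: z_α = 1.645.
Power = P(Z > 1.645 − δ) = Φ(-0.059) = 0.4766.
Type II error: β = 1 − power = 1 − 0.4766 = 0.5234.

β ≈ 0.523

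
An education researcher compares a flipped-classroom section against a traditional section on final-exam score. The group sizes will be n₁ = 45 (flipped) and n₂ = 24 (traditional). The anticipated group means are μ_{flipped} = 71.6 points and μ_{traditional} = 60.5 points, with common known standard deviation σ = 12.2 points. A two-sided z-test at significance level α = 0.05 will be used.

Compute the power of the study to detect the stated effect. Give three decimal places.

Power ≈ 0.949

Standardized effect: d = |μ_{flipped} − μ_{traditional}| / σ = |71.6 − 60.5| / 12.2 = 0.9098
Noncentrality parameter: λ = d / √(1/n₁ + 1/n₂) = 0.9098 / √(1/45 + 1/24) = 3.5996
Critical value for a two-sided test at α = 0.05: z_{α/2} = 1.960.
Power = Φ(λ − 1.960) + Φ(−λ − 1.960) = Φ(1.640) + Φ(-5.560) = 0.9495 + 0.0000 = 0.9495.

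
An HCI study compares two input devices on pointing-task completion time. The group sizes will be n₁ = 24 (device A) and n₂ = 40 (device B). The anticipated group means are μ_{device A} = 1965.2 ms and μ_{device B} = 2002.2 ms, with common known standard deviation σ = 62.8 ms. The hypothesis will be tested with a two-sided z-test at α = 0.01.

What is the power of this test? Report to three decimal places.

Standardized effect: d = |μ_{device A} − μ_{device B}| / σ = |1965.2 − 2002.2| / 62.8 = 0.5892
Noncentrality parameter: δ = d / √(1/n₁ + 1/n₂) = 0.5892 / √(1/24 + 1/40) = 2.2819
Two-sided α = 0.01 → critical value z_{0.005} = 2.576.
Power = Φ(δ − 2.576) + Φ(−δ − 2.576) = Φ(-0.294) + Φ(-4.858) = 0.3844 + 0.0000 = 0.3844.

Power ≈ 0.384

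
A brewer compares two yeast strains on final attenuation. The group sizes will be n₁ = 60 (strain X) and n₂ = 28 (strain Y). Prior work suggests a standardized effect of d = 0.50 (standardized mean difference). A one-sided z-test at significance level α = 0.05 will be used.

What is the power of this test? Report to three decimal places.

Power ≈ 0.705

Noncentrality parameter: δ = d / √(1/n₁ + 1/n₂) = 0.50 / √(1/60 + 1/28) = 2.1847
One-sided α = 0.05 → critical value z_{0.05} = 1.645.
Power = P(Z > 1.645 − δ) = Φ(0.540) = 0.7053.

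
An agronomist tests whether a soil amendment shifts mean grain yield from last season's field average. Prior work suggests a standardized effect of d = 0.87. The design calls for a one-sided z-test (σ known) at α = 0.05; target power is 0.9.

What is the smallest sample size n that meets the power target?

n = 12

For power 0.9 need Φ(δ − z_{0.05}) = 0.9, so δ = z_{0.05} + z_{0.10} = 1.645 + 1.282 = 2.926.
δ = d·√n ⇒ n = (δ/d)² = (2.926 / 0.87)² = 11.31.
Round up to the next whole unit.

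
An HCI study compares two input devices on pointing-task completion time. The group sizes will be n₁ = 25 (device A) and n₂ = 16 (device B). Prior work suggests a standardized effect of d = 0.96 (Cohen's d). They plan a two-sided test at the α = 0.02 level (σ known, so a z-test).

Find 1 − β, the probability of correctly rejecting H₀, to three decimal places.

Noncentrality parameter: λ = d / √(1/n₁ + 1/n₂) = 0.96 / √(1/25 + 1/16) = 2.9985
Two-sided α = 0.02 → critical value z_{0.01} = 2.326.
Power = Φ(λ − 2.326) + Φ(−λ − 2.326) = Φ(0.672) + Φ(-5.325) = 0.7493 + 0.0000 = 0.7493.

Power ≈ 0.749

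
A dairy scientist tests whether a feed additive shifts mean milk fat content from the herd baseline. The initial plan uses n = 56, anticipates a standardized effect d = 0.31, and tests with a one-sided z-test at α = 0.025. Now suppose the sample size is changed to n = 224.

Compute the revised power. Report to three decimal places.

With n = 224: δ = d·√n = 0.31 × √224 = 4.6397. Critical value z_{0.025} = 1.960.
Revised power = Φ(δ − 1.960) = Φ(2.680) = 0.9963.

Power ≈ 0.996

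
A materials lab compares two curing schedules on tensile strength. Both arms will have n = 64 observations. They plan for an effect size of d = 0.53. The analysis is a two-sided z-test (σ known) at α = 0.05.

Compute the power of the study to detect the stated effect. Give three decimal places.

Power ≈ 0.850

Noncentrality parameter: δ = d·√(n/2) = 0.53 × √(64/2) = 2.9981
Critical value for a two-sided test at α = 0.05: z_{α/2} = 1.960.
Power = Φ(δ − 1.960) + Φ(−δ − 1.960) = Φ(1.038) + Φ(-4.958) = 0.8504 + 0.0000 = 0.8504.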